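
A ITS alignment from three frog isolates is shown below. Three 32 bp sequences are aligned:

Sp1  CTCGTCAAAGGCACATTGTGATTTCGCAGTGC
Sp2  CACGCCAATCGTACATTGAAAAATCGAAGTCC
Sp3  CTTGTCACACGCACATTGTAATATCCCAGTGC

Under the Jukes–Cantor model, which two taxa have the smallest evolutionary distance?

Sp1–Sp2: 11/32 differ, p = 0.344, d = 0.460.
Sp1–Sp3: 6/32 differ, p = 0.188, d = 0.216.
Sp2–Sp3: 11/32 differ, p = 0.344, d = 0.460.
The smallest distance is between Sp1 and Sp3.

Sp1 and Sp3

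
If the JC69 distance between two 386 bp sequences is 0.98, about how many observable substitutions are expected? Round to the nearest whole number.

211

Invert JC69: p = (3/4)(1 − e^(−4d/3)) = 0.75 × (1 − e^(-1.306667)) = 0.75 × (1 − 0.270721) = 0.546959.
Expected differing sites = pL ≈ 0.546959 × 386 = 211.126174 ≈ 211.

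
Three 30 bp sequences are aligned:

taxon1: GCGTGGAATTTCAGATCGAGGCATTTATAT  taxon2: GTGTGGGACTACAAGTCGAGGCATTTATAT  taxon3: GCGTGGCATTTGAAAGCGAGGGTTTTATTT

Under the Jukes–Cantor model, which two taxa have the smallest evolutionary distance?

taxon1–taxon2: 6/30 differ, p = 0.200, d = 0.233.
taxon1–taxon3: 7/30 differ, p = 0.233, d = 0.280.
taxon2–taxon3: 10/30 differ, p = 0.333, d = 0.441.
The smallest distance is between taxon1 and taxon2.

taxon1 and taxon2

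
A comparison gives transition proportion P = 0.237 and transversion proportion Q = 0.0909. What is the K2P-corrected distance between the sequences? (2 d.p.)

0.47

Under the Kimura two-parameter model, d = −½ ln(1 − 2P − Q) − ¼ ln(1 − 2Q).
1 − 2P − Q = 0.4351, giving −½ ln(0.4351) = 0.416090.
1 − 2Q = 0.8182, giving −¼ ln(0.8182) = 0.050162.
d = 0.416090 + 0.050162 = 0.466252.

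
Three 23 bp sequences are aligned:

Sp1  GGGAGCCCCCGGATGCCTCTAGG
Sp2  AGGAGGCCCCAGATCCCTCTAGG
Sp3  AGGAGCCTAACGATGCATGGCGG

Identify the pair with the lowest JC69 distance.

Sp1 and Sp2

Sp1–Sp2: 4/23 differ, p = 0.174, d = 0.198.
Sp1–Sp3: 9/23 differ, p = 0.391, d = 0.553.
Sp2–Sp3: 10/23 differ, p = 0.435, d = 0.650.
The smallest distance is between Sp1 and Sp2.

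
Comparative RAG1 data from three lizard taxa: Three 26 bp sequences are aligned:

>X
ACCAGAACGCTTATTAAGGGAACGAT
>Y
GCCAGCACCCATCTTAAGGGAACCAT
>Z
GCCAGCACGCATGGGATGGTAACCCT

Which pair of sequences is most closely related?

X–Y: 6/26 differ, p = 0.231, d = 0.276.
X–Z: 10/26 differ, p = 0.385, d = 0.539.
Y–Z: 7/26 differ, p = 0.269, d = 0.334.
The smallest distance is between X and Y.

X and Y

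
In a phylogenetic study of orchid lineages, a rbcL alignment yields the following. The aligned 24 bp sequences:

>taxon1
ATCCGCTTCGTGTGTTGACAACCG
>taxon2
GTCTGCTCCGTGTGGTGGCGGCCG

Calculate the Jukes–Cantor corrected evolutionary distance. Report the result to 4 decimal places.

0.3694

The sequences differ at 7 of 24 sites (1, 4, 8, 15, 18, 20, 21), so p = 7/24 ≈ 0.291667.
d = −(3/4) ln(1 − 4p/3) = −0.75 ln(1 − 0.388889) = −0.75 ln(0.611111)
  = −0.75 × (-0.492477) = 0.369358 substitutions/site.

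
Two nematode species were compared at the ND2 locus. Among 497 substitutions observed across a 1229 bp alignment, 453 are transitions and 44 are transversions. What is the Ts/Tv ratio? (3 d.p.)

10.295

R = 453/44 = 10.295454… ≈ 10.295 (to 3 d.p.).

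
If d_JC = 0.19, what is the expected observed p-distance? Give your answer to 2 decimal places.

p = (3/4)(1 − e^(−4d/3)) = 0.75 × (1 − e^(-0.253333)) = 0.75 × (1 − 0.776209) = 0.167843.

0.17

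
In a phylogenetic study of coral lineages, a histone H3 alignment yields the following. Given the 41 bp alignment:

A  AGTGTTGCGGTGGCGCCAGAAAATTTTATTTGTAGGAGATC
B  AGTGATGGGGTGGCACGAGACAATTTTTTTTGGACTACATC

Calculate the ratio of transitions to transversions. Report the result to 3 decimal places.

0.111

Transitions are A↔G and C↔T; transversions are all other mismatches.
Transitions: 1. Transversions: 9.
R = 1/9 = 0.111111… ≈ 0.111 (to 3 d.p.).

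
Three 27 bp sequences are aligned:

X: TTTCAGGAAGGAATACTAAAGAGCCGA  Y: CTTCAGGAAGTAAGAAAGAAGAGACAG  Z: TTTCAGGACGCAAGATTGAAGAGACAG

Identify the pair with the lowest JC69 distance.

Y and Z

X–Y: 9/27 differ, p = 0.333, d = 0.441.
X–Z: 8/27 differ, p = 0.296, d = 0.377.
Y–Z: 5/27 differ, p = 0.185, d = 0.213.
The smallest distance is between Y and Z.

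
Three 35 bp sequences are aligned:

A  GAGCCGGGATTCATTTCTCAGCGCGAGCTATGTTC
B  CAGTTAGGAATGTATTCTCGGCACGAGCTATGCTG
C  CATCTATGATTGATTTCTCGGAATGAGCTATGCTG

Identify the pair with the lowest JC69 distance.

B and C

A–B: 12/35 differ, p = 0.343, d = 0.458.
A–C: 12/35 differ, p = 0.343, d = 0.458.
B–C: 8/35 differ, p = 0.229, d = 0.273.
The smallest distance is between B and C.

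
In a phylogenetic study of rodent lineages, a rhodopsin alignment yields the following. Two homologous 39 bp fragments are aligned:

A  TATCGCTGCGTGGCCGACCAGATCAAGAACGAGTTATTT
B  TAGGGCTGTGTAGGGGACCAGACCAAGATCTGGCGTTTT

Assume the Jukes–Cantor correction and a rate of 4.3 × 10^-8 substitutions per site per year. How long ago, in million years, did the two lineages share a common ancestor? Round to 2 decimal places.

5.13

The sequences differ at 13 of 39 sites, so p = 13/39 ≈ 0.333333.
d = −(3/4) ln(1 − 4p/3) = −0.75 ln(1 − 0.444444) = −0.75 ln(0.555556)
  = −0.75 × (-0.587786) = 0.440840 substitutions/site.
Under a molecular clock d = 2μt, so t = d/(2μ) = 0.440840 / (2 × 4.3 × 10^-8) = 5.13 million years.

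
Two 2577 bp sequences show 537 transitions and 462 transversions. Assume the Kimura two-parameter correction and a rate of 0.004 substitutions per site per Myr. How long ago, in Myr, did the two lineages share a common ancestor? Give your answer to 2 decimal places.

70.53

P = 537/2577 ≈ 0.208382 and Q = 462/2577 ≈ 0.179278.
Under the Kimura two-parameter model, d = −½ ln(1 − 2P − Q) − ¼ ln(1 − 2Q).
1 − 2P − Q = 0.403958, giving −½ ln(0.403958) = 0.453222.
1 − 2Q = 0.641444, giving −¼ ln(0.641444) = 0.111008.
d = 0.453222 + 0.111008 = 0.564230.
Under a molecular clock d = 2μt, so t = d/(2μ) = 0.564230 / (2 × 0.004) = 70.53 Myr.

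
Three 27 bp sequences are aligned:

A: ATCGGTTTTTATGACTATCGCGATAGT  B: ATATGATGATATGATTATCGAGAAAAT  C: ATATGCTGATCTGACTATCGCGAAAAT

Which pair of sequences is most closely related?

B and C

A–B: 9/27 differ, p = 0.333, d = 0.441.
A–C: 8/27 differ, p = 0.296, d = 0.377.
B–C: 4/27 differ, p = 0.148, d = 0.165.
The smallest distance is between B and C.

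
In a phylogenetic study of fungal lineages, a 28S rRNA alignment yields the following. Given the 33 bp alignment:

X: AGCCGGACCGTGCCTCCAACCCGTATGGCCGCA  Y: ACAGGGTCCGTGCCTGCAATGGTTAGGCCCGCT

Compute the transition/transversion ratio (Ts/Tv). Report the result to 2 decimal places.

0.09

Transitions are A↔G and C↔T; transversions are all other mismatches.
Transitions: 1. Transversions: 11.
R = 1/11 = 0.090909… ≈ 0.09 (to 2 d.p.).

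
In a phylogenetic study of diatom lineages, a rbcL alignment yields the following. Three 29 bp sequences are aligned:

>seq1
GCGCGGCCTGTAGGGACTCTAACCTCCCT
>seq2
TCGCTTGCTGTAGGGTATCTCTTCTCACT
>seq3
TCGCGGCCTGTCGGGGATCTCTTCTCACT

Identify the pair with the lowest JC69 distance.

seq2 and seq3

seq1–seq2: 10/29 differ, p = 0.345, d = 0.462.
seq1–seq3: 8/29 differ, p = 0.276, d = 0.344.
seq2–seq3: 5/29 differ, p = 0.172, d = 0.196.
The smallest distance is between seq2 and seq3.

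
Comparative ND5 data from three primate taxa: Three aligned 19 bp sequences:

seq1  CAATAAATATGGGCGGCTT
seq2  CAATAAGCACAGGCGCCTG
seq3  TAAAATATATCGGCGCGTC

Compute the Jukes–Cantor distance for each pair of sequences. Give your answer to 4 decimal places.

seq1–seq2: 6/19 sites differ → p ≈ 0.315789, d = −0.75 ln(1 − 0.421052) = 0.409907 ≈ 0.4099.
seq1–seq3: 7/19 sites differ → p ≈ 0.368421, d = −0.75 ln(1 − 0.491228) = 0.506816 ≈ 0.5068.
seq2–seq3: 9/19 sites differ → p ≈ 0.473684, d = −0.75 ln(1 − 0.631579) = 0.748897 ≈ 0.7489.

d(seq1,seq2) = 0.4099, d(seq1,seq3) = 0.5068, d(seq2,seq3) = 0.7489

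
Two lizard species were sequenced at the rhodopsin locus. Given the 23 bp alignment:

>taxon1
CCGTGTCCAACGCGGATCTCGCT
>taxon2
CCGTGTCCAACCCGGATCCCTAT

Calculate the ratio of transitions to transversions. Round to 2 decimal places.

0.33

Transitions are A↔G and C↔T; transversions are all other mismatches.
Transitions: 1. Transversions: 3.
R = 1/3 = 0.333333… ≈ 0.33 (to 2 d.p.).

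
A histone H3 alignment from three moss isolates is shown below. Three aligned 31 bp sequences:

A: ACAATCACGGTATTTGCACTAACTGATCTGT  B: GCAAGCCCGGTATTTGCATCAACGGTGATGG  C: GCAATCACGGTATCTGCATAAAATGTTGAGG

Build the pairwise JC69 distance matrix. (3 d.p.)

A–B: 10/31 sites differ → p ≈ 0.322581, d = −0.75 ln(1 − 0.430108) = 0.421731 ≈ 0.422.
A–C: 9/31 sites differ → p ≈ 0.290323, d = −0.75 ln(1 − 0.387097) = 0.367161 ≈ 0.367.
B–C: 9/31 sites differ → p ≈ 0.290323, d = −0.75 ln(1 − 0.387097) = 0.367161 ≈ 0.367.

d(A,B) = 0.422, d(A,C) = 0.367, d(B,C) = 0.367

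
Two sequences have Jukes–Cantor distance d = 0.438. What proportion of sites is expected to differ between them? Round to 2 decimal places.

p = (3/4)(1 − e^(−4d/3)) = 0.75 × (1 − e^(-0.584)) = 0.75 × (1 − 0.557663) = 0.331753.

0.33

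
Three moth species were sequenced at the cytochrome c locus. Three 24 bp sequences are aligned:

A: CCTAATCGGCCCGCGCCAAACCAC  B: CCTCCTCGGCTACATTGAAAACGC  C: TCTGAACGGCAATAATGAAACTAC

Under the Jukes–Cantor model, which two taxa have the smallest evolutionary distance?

A–B: 11/24 differ, p = 0.458, d = 0.708.
A–C: 11/24 differ, p = 0.458, d = 0.708.
B–C: 10/24 differ, p = 0.417, d = 0.608.
The smallest distance is between B and C.

B and C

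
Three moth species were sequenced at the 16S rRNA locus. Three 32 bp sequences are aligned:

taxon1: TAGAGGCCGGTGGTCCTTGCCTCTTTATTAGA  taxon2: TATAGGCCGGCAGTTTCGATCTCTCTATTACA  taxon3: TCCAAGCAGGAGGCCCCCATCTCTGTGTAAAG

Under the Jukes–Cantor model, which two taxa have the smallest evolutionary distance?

taxon1–taxon2: 11/32 differ, p = 0.344, d = 0.460.
taxon1–taxon3: 15/32 differ, p = 0.469, d = 0.736.
taxon2–taxon3: 15/32 differ, p = 0.469, d = 0.736.
The smallest distance is between taxon1 and taxon2.

taxon1 and taxon2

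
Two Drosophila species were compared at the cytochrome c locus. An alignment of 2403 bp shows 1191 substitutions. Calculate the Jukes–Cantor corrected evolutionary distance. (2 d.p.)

p = 1191/2403 ≈ 0.49563.
d = −(3/4) ln(1 − 4p/3) = −0.75 ln(1 − 0.66084) = −0.75 ln(0.33916)
  = −0.75 × (-1.081283) = 0.810962 substitutions/site.

0.81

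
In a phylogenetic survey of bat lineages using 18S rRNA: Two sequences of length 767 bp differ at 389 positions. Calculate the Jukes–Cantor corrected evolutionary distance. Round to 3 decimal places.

p = 389/767 ≈ 0.507171.
d = −(3/4) ln(1 − 4p/3) = −0.75 ln(1 − 0.676228) = −0.75 ln(0.323772)
  = −0.75 × (-1.127716) = 0.845787 substitutions/site.

0.846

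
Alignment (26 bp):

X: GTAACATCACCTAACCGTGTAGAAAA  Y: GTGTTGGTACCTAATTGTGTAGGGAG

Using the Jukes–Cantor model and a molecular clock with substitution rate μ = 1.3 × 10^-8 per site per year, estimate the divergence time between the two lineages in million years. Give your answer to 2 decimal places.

23.95

The sequences differ at 11 of 26 sites, so p = 11/26 ≈ 0.423077.
d = −(3/4) ln(1 − 4p/3) = −0.75 ln(1 − 0.564103) = −0.75 ln(0.435897)
  = −0.75 × (-0.830349) = 0.622762 substitutions/site.
Under a molecular clock d = 2μt, so t = d/(2μ) = 0.622762 / (2 × 1.3 × 10^-8) = 23.95 million years.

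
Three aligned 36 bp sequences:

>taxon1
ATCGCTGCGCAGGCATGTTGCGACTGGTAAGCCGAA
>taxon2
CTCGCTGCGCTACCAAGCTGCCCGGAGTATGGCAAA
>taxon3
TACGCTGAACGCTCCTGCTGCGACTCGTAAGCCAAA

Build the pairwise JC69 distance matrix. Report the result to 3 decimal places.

d(taxon1,taxon2) = 0.548, d(taxon1,taxon3) = 0.392, d(taxon2,taxon3) = 0.673

taxon1–taxon2: 14/36 sites differ → p ≈ 0.388889, d = −0.75 ln(1 − 0.518519) = 0.548166 ≈ 0.548.
taxon1–taxon3: 11/36 sites differ → p ≈ 0.305556, d = −0.75 ln(1 − 0.407408) = 0.392437 ≈ 0.392.
taxon2–taxon3: 16/36 sites differ → p ≈ 0.444444, d = −0.75 ln(1 − 0.592592) = 0.673455 ≈ 0.673.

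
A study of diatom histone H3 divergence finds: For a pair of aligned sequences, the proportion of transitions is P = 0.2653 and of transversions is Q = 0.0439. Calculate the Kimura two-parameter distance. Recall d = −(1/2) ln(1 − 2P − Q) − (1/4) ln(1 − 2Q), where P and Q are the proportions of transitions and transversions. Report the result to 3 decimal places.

0.450

Under the Kimura two-parameter model, d = −½ ln(1 − 2P − Q) − ¼ ln(1 − 2Q).
1 − 2P − Q = 0.4255, giving −½ ln(0.4255) = 0.427245.
1 − 2Q = 0.9122, giving −¼ ln(0.9122) = 0.022974.
d = 0.427245 + 0.022974 = 0.450219.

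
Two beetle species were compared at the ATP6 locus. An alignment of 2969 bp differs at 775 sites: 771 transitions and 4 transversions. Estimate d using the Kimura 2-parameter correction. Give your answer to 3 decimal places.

P = 771/2969 ≈ 0.259683 and Q = 4/2969 ≈ 0.001347.
Under the Kimura two-parameter model, d = −½ ln(1 − 2P − Q) − ¼ ln(1 − 2Q).
1 − 2P − Q = 0.479287, giving −½ ln(0.479287) = 0.367728.
1 − 2Q = 0.997306, giving −¼ ln(0.997306) = 0.000674.
d = 0.367728 + 0.000674 = 0.368402.

0.368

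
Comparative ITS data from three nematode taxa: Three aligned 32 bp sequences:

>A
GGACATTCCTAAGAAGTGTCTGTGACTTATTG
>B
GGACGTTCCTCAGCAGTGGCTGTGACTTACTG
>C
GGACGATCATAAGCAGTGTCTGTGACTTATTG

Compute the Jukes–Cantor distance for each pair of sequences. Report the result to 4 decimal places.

A–B: 5/32 sites differ → p = 0.15625, d = −0.75 ln(1 − 0.208333) = 0.175211 ≈ 0.1752.
A–C: 4/32 sites differ → p = 0.125, d = −0.75 ln(1 − 0.166667) = 0.136741 ≈ 0.1367.
B–C: 5/32 sites differ → p = 0.15625, d = −0.75 ln(1 − 0.208333) = 0.175211 ≈ 0.1752.

d(A,B) = 0.1752, d(A,C) = 0.1367, d(B,C) = 0.1752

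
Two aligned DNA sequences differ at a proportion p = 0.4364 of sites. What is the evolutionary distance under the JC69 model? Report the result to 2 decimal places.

0.65

d = −(3/4) ln(1 − 4p/3) = −0.75 ln(1 − 0.581867) = −0.75 ln(0.418133)
  = −0.75 × (-0.871956) = 0.653967 substitutions/site.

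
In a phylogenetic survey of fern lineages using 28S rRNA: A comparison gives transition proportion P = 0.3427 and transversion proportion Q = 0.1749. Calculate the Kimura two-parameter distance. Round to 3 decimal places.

Under the Kimura two-parameter model, d = −½ ln(1 − 2P − Q) − ¼ ln(1 − 2Q).
1 − 2P − Q = 0.1397, giving −½ ln(0.1397) = 0.984129.
1 − 2Q = 0.6502, giving −¼ ln(0.6502) = 0.107619.
d = 0.984129 + 0.107619 = 1.091748.

1.092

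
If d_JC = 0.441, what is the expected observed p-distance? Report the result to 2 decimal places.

0.33

p = (3/4)(1 − e^(−4d/3)) = 0.75 × (1 − e^(-0.588)) = 0.75 × (1 − 0.555437) = 0.333422.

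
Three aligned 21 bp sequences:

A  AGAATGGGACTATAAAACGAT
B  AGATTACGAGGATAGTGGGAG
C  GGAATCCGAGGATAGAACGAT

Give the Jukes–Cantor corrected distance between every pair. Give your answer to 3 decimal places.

d(A,B) = 0.756, d(A,C) = 0.360, d(B,C) = 0.441

A–B: 10/21 sites differ → p ≈ 0.47619, d = −0.75 ln(1 − 0.63492) = 0.755729 ≈ 0.756.
A–C: 6/21 sites differ → p ≈ 0.285714, d = −0.75 ln(1 − 0.380952) = 0.359679 ≈ 0.360.
B–C: 7/21 sites differ → p ≈ 0.333333, d = −0.75 ln(1 − 0.444444) = 0.440839 ≈ 0.441.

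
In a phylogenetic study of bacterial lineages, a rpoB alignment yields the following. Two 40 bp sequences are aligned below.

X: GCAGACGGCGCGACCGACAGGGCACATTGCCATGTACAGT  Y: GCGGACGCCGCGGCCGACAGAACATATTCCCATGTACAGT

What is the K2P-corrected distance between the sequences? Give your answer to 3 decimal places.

0.205

Of 40 sites, 5 differences are transitions and 2 are transversions, so P = 5/40 = 0.125 and Q = 2/40 = 0.05.
Under the Kimura two-parameter model, d = −½ ln(1 − 2P − Q) − ¼ ln(1 − 2Q).
1 − 2P − Q = 0.7, giving −½ ln(0.7) = 0.178337.
1 − 2Q = 0.9, giving −¼ ln(0.9) = 0.026340.
d = 0.178337 + 0.026340 = 0.204677.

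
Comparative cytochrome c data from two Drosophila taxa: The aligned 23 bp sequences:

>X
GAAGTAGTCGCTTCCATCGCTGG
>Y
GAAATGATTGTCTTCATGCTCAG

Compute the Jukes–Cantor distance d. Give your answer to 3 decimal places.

0.892

The sequences differ at 12 of 23 sites, so p = 12/23 ≈ 0.521739.
d = −(3/4) ln(1 − 4p/3) = −0.75 ln(1 − 0.695652) = −0.75 ln(0.304348)
  = −0.75 × (-1.189583) = 0.892187 substitutions/site.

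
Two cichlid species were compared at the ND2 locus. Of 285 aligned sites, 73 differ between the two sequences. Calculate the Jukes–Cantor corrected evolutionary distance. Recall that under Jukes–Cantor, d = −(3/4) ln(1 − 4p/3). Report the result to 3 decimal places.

p = 73/285 ≈ 0.25614.
d = −(3/4) ln(1 − 4p/3) = −0.75 ln(1 − 0.34152) = −0.75 ln(0.65848)
  = −0.75 × (-0.417821) = 0.313366 substitutions/site.

0.313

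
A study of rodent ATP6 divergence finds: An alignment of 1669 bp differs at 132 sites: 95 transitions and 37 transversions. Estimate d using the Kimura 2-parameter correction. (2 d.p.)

P = 95/1669 ≈ 0.05692 and Q = 37/1669 ≈ 0.022169.
Under the Kimura two-parameter model, d = −½ ln(1 − 2P − Q) − ¼ ln(1 − 2Q).
1 − 2P − Q = 0.863991, giving −½ ln(0.863991) = 0.073096.
1 − 2Q = 0.955662, giving −¼ ln(0.955662) = 0.011338.
d = 0.073096 + 0.011338 = 0.084434.

0.08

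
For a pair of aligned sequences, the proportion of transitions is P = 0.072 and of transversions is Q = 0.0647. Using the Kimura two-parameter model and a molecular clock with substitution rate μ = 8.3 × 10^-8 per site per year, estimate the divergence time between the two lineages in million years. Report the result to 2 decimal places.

0.91

Under the Kimura two-parameter model, d = −½ ln(1 − 2P − Q) − ¼ ln(1 − 2Q).
1 − 2P − Q = 0.7913, giving −½ ln(0.7913) = 0.117039.
1 − 2Q = 0.8706, giving −¼ ln(0.8706) = 0.034643.
d = 0.117039 + 0.034643 = 0.151682.
Under a molecular clock d = 2μt, so t = d/(2μ) = 0.151682 / (2 × 8.3 × 10^-8) = 0.91 million years.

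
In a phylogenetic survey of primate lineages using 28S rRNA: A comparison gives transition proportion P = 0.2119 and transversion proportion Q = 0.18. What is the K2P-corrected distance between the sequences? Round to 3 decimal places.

Under the Kimura two-parameter model, d = −½ ln(1 − 2P − Q) − ¼ ln(1 − 2Q).
1 − 2P − Q = 0.3962, giving −½ ln(0.3962) = 0.462918.
1 − 2Q = 0.64, giving −¼ ln(0.64) = 0.111572.
d = 0.462918 + 0.111572 = 0.574490.

0.574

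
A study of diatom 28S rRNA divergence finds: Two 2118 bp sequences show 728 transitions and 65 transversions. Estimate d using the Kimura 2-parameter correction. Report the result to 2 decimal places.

0.65

P = 728/2118 ≈ 0.34372 and Q = 65/2118 ≈ 0.030689.
Under the Kimura two-parameter model, d = −½ ln(1 − 2P − Q) − ¼ ln(1 − 2Q).
1 − 2P − Q = 0.281871, giving −½ ln(0.281871) = 0.633153.
1 − 2Q = 0.938622, giving −¼ ln(0.938622) = 0.015836.
d = 0.633153 + 0.015836 = 0.648989.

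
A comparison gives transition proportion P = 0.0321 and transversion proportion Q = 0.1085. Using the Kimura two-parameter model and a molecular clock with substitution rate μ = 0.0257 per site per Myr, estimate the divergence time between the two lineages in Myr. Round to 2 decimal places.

Under the Kimura two-parameter model, d = −½ ln(1 − 2P − Q) − ¼ ln(1 − 2Q).
1 − 2P − Q = 0.8273, giving −½ ln(0.8273) = 0.094794.
1 − 2Q = 0.783, giving −¼ ln(0.783) = 0.061156.
d = 0.094794 + 0.061156 = 0.155950.
Under a molecular clock d = 2μt, so t = d/(2μ) = 0.155950 / (2 × 0.0257) = 3.03 Myr.

3.03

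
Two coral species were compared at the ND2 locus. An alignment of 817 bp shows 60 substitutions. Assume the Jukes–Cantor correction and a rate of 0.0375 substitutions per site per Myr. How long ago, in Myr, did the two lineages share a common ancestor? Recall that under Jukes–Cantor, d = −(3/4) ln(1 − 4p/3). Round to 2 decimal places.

1.03

p = 60/817 ≈ 0.073439.
d = −(3/4) ln(1 − 4p/3) = −0.75 ln(1 − 0.097919) = −0.75 ln(0.902081)
  = −0.75 × (-0.103051) = 0.077288 substitutions/site.
Under a molecular clock d = 2μt, so t = d/(2μ) = 0.077288 / (2 × 0.0375) = 1.03 Myr.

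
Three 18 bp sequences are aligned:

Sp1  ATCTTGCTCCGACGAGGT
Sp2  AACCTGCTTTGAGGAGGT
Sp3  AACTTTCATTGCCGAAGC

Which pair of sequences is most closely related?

Sp1–Sp2: 5/18 differ, p = 0.278, d = 0.347.
Sp1–Sp3: 8/18 differ, p = 0.444, d = 0.673.
Sp2–Sp3: 7/18 differ, p = 0.389, d = 0.548.
The smallest distance is between Sp1 and Sp2.

Sp1 and Sp2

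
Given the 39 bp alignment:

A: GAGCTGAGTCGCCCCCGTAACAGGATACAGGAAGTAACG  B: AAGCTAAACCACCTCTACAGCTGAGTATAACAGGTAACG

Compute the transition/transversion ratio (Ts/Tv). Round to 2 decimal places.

7.50

Transitions are A↔G and C↔T; transversions are all other mismatches.
Transitions: 15. Transversions: 2.
R = 15/2 = 7.50.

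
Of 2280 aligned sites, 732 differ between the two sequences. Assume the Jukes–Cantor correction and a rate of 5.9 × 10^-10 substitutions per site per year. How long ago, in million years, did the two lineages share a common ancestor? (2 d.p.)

p = 732/2280 ≈ 0.321053.
d = −(3/4) ln(1 − 4p/3) = −0.75 ln(1 − 0.428071) = −0.75 ln(0.571929)
  = −0.75 × (-0.558740) = 0.419055 substitutions/site.
Under a molecular clock d = 2μt, so t = d/(2μ) = 0.419055 / (2 × 5.9 × 10^-10) = 355.13 million years.

355.13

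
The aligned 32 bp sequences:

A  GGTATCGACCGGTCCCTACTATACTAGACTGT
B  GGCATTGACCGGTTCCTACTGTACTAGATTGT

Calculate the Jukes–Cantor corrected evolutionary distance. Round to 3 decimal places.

0.175

The sequences differ at 5 of 32 sites (3, 6, 14, 21, 29), so p = 5/32 = 0.15625.
d = −(3/4) ln(1 − 4p/3) = −0.75 ln(1 − 0.208333) = −0.75 ln(0.791667)
  = −0.75 × (-0.233614) = 0.175211 substitutions/site.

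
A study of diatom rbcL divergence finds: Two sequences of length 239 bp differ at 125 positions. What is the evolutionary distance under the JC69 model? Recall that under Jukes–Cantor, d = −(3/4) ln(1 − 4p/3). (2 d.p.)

p = 125/239 ≈ 0.523013.
d = −(3/4) ln(1 − 4p/3) = −0.75 ln(1 − 0.697351) = −0.75 ln(0.302649)
  = −0.75 × (-1.195182) = 0.896387 substitutions/site.

0.90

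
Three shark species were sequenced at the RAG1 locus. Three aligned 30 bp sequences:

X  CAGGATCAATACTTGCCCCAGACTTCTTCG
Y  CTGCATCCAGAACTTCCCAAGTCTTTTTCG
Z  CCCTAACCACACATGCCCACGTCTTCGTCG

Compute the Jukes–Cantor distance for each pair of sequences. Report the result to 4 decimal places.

d(X,Y) = 0.4408, d(X,Z) = 0.5034, d(Y,Z) = 0.5034

X–Y: 10/30 sites differ → p ≈ 0.333333, d = −0.75 ln(1 − 0.444444) = 0.440839 ≈ 0.4408.
X–Z: 11/30 sites differ → p ≈ 0.366667, d = −0.75 ln(1 − 0.488889) = 0.503376 ≈ 0.5034.
Y–Z: 11/30 sites differ → p ≈ 0.366667, d = −0.75 ln(1 − 0.488889) = 0.503376 ≈ 0.5034.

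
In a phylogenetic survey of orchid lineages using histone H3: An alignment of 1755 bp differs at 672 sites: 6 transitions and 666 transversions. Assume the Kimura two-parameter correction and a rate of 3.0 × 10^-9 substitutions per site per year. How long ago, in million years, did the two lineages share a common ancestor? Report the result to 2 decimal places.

99.98

P = 6/1755 ≈ 0.003419 and Q = 666/1755 ≈ 0.379487.
Under the Kimura two-parameter model, d = −½ ln(1 − 2P − Q) − ¼ ln(1 − 2Q).
1 − 2P − Q = 0.613675, giving −½ ln(0.613675) = 0.244145.
1 − 2Q = 0.241026, giving −¼ ln(0.241026) = 0.355713.
d = 0.244145 + 0.355713 = 0.599858.
Under a molecular clock d = 2μt, so t = d/(2μ) = 0.599858 / (2 × 3.0 × 10^-9) = 99.98 million years.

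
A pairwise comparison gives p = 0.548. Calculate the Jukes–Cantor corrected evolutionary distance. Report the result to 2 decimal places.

d = −(3/4) ln(1 − 4p/3) = −0.75 ln(1 − 0.730667) = −0.75 ln(0.269333)
  = −0.75 × (-1.311807) = 0.983855 substitutions/site.

0.98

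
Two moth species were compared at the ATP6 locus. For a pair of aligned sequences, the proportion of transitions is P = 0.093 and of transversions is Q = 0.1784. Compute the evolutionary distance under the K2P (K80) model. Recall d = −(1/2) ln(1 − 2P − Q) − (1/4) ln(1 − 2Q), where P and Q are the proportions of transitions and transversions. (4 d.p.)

Under the Kimura two-parameter model, d = −½ ln(1 − 2P − Q) − ¼ ln(1 − 2Q).
1 − 2P − Q = 0.6356, giving −½ ln(0.6356) = 0.226593.
1 − 2Q = 0.6432, giving −¼ ln(0.6432) = 0.110325.
d = 0.226593 + 0.110325 = 0.336918.

0.3369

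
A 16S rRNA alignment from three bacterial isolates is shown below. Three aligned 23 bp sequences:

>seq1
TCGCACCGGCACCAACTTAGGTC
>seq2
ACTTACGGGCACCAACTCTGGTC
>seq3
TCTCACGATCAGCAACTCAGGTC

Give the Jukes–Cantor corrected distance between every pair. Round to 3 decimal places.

d(seq1,seq2) = 0.321, d(seq1,seq3) = 0.321, d(seq2,seq3) = 0.321

seq1–seq2: 6/23 sites differ → p ≈ 0.26087, d = −0.75 ln(1 − 0.347827) = 0.320584 ≈ 0.321.
seq1–seq3: 6/23 sites differ → p ≈ 0.26087, d = −0.75 ln(1 − 0.347827) = 0.320584 ≈ 0.321.
seq2–seq3: 6/23 sites differ → p ≈ 0.26087, d = −0.75 ln(1 − 0.347827) = 0.320584 ≈ 0.321.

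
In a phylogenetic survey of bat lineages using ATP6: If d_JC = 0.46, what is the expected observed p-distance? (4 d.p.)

0.3438

p = (3/4)(1 − e^(−4d/3)) = 0.75 × (1 − e^(-0.613333)) = 0.75 × (1 − 0.541543) = 0.343843.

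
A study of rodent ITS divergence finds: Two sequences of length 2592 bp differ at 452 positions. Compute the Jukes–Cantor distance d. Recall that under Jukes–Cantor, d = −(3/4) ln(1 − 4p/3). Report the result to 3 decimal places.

p = 452/2592 ≈ 0.174383.
d = −(3/4) ln(1 − 4p/3) = −0.75 ln(1 − 0.232511) = −0.75 ln(0.767489)
  = −0.75 × (-0.264631) = 0.198473 substitutions/site.

0.198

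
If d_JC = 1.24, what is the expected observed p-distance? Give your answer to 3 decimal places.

p = (3/4)(1 − e^(−4d/3)) = 0.75 × (1 − e^(-1.653333)) = 0.75 × (1 − 0.191411) = 0.606442.

0.606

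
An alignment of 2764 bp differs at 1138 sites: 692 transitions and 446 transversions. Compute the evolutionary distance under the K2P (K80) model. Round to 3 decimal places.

0.640

P = 692/2764 ≈ 0.250362 and Q = 446/2764 ≈ 0.16136.
Under the Kimura two-parameter model, d = −½ ln(1 − 2P − Q) − ¼ ln(1 − 2Q).
1 − 2P − Q = 0.337916, giving −½ ln(0.337916) = 0.542479.
1 − 2Q = 0.67728, giving −¼ ln(0.67728) = 0.097418.
d = 0.542479 + 0.097418 = 0.639897.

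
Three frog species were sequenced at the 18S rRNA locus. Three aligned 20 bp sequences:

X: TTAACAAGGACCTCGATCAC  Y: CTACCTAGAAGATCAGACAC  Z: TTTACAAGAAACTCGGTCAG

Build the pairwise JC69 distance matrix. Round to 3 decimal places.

X–Y: 9/20 sites differ → p = 0.45, d = −0.75 ln(1 − 0.6) = 0.687218 ≈ 0.687.
X–Z: 5/20 sites differ → p = 0.25, d = −0.75 ln(1 − 0.333333) = 0.304098 ≈ 0.304.
Y–Z: 9/20 sites differ → p = 0.45, d = −0.75 ln(1 − 0.6) = 0.687218 ≈ 0.687.

d(X,Y) = 0.687, d(X,Z) = 0.304, d(Y,Z) = 0.687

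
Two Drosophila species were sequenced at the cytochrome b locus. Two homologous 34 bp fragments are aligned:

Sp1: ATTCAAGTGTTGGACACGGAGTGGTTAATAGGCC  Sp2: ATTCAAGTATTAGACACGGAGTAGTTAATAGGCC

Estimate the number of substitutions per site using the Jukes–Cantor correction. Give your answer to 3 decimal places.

The sequences differ at 3 of 34 sites (9, 12, 23), so p = 3/34 ≈ 0.088235.
d = −(3/4) ln(1 − 4p/3) = −0.75 ln(1 − 0.117647) = −0.75 ln(0.882353)
  = −0.75 × (-0.125163) = 0.093872 substitutions/site.

0.094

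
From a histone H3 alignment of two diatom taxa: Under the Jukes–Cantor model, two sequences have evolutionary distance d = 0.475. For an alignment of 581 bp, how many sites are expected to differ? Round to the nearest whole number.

204

Invert JC69: p = (3/4)(1 − e^(−4d/3)) = 0.75 × (1 − e^(-0.633333)) = 0.75 × (1 − 0.530820) = 0.351885.
Expected differing sites = pL ≈ 0.351885 × 581 = 204.445185 ≈ 204.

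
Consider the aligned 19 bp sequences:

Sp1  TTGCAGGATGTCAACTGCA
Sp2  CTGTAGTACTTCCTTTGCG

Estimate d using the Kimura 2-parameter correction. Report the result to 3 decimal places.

Of 19 sites, 5 differences are transitions and 4 are transversions, so P = 5/19 ≈ 0.263158 and Q = 4/19 ≈ 0.210526.
Under the Kimura two-parameter model, d = −½ ln(1 − 2P − Q) − ¼ ln(1 − 2Q).
1 − 2P − Q = 0.263158, giving −½ ln(0.263158) = 0.667500.
1 − 2Q = 0.578948, giving −¼ ln(0.578948) = 0.136636.
d = 0.667500 + 0.136636 = 0.804136.

0.804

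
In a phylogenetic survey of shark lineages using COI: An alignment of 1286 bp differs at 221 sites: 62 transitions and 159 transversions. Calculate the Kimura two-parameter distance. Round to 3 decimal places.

P = 62/1286 ≈ 0.048212 and Q = 159/1286 ≈ 0.123639.
Under the Kimura two-parameter model, d = −½ ln(1 − 2P − Q) − ¼ ln(1 − 2Q).
1 − 2P − Q = 0.779937, giving −½ ln(0.779937) = 0.124271.
1 − 2Q = 0.752722, giving −¼ ln(0.752722) = 0.071015.
d = 0.124271 + 0.071015 = 0.195286.

0.195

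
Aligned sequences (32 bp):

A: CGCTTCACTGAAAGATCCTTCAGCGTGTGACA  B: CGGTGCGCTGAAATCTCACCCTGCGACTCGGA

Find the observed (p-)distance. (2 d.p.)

The sequences differ at 14 of 32 positions.
p = 14/32 = 0.4375 ≈ 0.44 (to 2 d.p.).

0.44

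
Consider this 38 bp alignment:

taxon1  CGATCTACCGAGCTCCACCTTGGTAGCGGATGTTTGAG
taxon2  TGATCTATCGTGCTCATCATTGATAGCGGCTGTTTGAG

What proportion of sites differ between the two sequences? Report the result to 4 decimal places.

0.2105

The sequences differ at 8 of 38 positions (sites 1, 8, 11, 16, 17, 19, 23, 30).
p = 8/38 = 0.210526… ≈ 0.2105 (to 4 d.p.).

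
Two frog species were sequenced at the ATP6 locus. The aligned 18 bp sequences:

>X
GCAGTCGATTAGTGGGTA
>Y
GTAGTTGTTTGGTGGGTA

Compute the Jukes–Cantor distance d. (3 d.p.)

The sequences differ at 4 of 18 sites (2, 6, 8, 11), so p = 4/18 ≈ 0.222222.
d = −(3/4) ln(1 − 4p/3) = −0.75 ln(1 − 0.296296) = −0.75 ln(0.703704)
  = −0.75 × (-0.351397) = 0.263548 substitutions/site.

0.264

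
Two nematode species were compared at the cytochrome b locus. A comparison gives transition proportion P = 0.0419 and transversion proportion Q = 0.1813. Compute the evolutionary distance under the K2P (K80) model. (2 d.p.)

Under the Kimura two-parameter model, d = −½ ln(1 − 2P − Q) − ¼ ln(1 − 2Q).
1 − 2P − Q = 0.7349, giving −½ ln(0.7349) = 0.154010.
1 − 2Q = 0.6374, giving −¼ ln(0.6374) = 0.112589.
d = 0.154010 + 0.112589 = 0.266599.

0.27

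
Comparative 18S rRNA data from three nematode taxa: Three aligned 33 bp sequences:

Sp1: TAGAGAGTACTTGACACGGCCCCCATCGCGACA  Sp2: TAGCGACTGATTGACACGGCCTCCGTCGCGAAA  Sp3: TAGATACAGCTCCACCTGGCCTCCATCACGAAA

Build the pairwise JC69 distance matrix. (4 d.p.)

d(Sp1,Sp2) = 0.2493, d(Sp1,Sp3) = 0.4408, d(Sp2,Sp3) = 0.3882

Sp1–Sp2: 7/33 sites differ → p ≈ 0.212121, d = −0.75 ln(1 − 0.282828) = 0.249330 ≈ 0.2493.
Sp1–Sp3: 11/33 sites differ → p ≈ 0.333333, d = −0.75 ln(1 − 0.444444) = 0.440839 ≈ 0.4408.
Sp2–Sp3: 10/33 sites differ → p ≈ 0.30303, d = −0.75 ln(1 − 0.40404) = 0.388186 ≈ 0.3882.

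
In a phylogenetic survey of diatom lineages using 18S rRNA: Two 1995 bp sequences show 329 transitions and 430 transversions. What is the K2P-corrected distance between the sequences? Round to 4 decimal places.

0.5351

P = 329/1995 ≈ 0.164912 and Q = 430/1995 ≈ 0.215539.
Under the Kimura two-parameter model, d = −½ ln(1 − 2P − Q) − ¼ ln(1 − 2Q).
1 − 2P − Q = 0.454637, giving −½ ln(0.454637) = 0.394128.
1 − 2Q = 0.568922, giving −¼ ln(0.568922) = 0.141003.
d = 0.394128 + 0.141003 = 0.535131.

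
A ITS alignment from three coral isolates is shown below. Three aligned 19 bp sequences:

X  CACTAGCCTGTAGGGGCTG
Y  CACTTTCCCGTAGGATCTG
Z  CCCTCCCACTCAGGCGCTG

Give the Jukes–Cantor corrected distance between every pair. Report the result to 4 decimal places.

d(X,Y) = 0.3241, d(X,Z) = 0.6181, d(Y,Z) = 0.6181

X–Y: 5/19 sites differ → p ≈ 0.263158, d = −0.75 ln(1 − 0.350877) = 0.324100 ≈ 0.3241.
X–Z: 8/19 sites differ → p ≈ 0.421053, d = −0.75 ln(1 − 0.561404) = 0.618132 ≈ 0.6181.
Y–Z: 8/19 sites differ → p ≈ 0.421053, d = −0.75 ln(1 − 0.561404) = 0.618132 ≈ 0.6181.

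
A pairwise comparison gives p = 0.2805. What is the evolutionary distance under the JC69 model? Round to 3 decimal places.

0.351

d = −(3/4) ln(1 − 4p/3) = −0.75 ln(1 − 0.374) = −0.75 ln(0.626)
  = −0.75 × (-0.468405) = 0.351304 substitutions/site.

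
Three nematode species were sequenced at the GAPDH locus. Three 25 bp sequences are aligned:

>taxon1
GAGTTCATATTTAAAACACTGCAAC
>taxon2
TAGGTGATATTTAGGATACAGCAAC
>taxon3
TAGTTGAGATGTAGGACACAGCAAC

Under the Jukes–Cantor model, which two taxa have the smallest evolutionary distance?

taxon2 and taxon3

taxon1–taxon2: 7/25 differ, p = 0.280, d = 0.351.
taxon1–taxon3: 7/25 differ, p = 0.280, d = 0.351.
taxon2–taxon3: 4/25 differ, p = 0.160, d = 0.180.
The smallest distance is between taxon2 and taxon3.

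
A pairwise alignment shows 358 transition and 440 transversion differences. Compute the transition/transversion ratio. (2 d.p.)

0.81

R = 358/440 = 0.813636… ≈ 0.81 (to 2 d.p.).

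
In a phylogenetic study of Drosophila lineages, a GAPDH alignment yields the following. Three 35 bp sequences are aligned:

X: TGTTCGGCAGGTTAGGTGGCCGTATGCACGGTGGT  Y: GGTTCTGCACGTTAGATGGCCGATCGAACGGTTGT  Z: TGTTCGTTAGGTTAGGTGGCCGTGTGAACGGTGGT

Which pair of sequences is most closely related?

X–Y: 9/35 differ, p = 0.257, d = 0.315.
X–Z: 4/35 differ, p = 0.114, d = 0.124.
Y–Z: 10/35 differ, p = 0.286, d = 0.360.
The smallest distance is between X and Z.

X and Z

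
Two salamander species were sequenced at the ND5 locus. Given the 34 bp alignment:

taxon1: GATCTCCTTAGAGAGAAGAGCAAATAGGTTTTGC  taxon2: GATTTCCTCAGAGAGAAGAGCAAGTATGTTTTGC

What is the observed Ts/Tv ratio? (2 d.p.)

3.00

Transitions are A↔G and C↔T; transversions are all other mismatches.
Transitions: 3. Transversions: 1.
R = 3/1 = 3.00.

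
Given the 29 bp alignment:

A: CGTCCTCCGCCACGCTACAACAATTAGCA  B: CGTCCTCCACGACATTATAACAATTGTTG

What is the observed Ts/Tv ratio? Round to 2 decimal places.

Transitions are A↔G and C↔T; transversions are all other mismatches.
Transitions: 7. Transversions: 2.
R = 7/2 = 3.50.

3.50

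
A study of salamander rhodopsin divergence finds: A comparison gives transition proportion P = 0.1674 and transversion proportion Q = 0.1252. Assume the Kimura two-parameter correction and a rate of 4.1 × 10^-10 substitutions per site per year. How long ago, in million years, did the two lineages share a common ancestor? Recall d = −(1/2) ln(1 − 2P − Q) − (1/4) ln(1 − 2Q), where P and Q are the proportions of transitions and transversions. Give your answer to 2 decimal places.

Under the Kimura two-parameter model, d = −½ ln(1 − 2P − Q) − ¼ ln(1 − 2Q).
1 − 2P − Q = 0.54, giving −½ ln(0.54) = 0.308093.
1 − 2Q = 0.7496, giving −¼ ln(0.7496) = 0.072054.
d = 0.308093 + 0.072054 = 0.380147.
Under a molecular clock d = 2μt, so t = d/(2μ) = 0.380147 / (2 × 4.1 × 10^-10) = 463.59 million years.

463.59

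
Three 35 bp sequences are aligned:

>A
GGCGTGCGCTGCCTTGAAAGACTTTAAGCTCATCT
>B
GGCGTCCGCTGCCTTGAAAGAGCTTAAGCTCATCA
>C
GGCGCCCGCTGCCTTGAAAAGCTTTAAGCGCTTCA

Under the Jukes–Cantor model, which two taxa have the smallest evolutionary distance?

A–B: 4/35 differ, p = 0.114, d = 0.124.
A–C: 7/35 differ, p = 0.200, d = 0.233.
B–C: 7/35 differ, p = 0.200, d = 0.233.
The smallest distance is between A and B.

A and B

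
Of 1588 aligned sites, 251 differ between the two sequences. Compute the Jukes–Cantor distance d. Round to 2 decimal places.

p = 251/1588 ≈ 0.15806.
d = −(3/4) ln(1 − 4p/3) = −0.75 ln(1 − 0.210747) = −0.75 ln(0.789253)
  = −0.75 × (-0.236668) = 0.177501 substitutions/site.

0.18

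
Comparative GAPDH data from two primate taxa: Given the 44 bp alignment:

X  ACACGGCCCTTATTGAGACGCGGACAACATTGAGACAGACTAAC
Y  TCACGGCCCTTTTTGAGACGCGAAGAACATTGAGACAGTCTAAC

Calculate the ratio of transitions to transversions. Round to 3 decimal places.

0.250

Transitions are A↔G and C↔T; transversions are all other mismatches.
Transitions: 1. Transversions: 4.
R = 1/4 = 0.250.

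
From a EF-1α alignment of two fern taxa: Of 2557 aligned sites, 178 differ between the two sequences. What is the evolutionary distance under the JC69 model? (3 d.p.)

0.073

p = 178/2557 ≈ 0.069613.
d = −(3/4) ln(1 − 4p/3) = −0.75 ln(1 − 0.092817) = −0.75 ln(0.907183)
  = −0.75 × (-0.097411) = 0.073058 substitutions/site.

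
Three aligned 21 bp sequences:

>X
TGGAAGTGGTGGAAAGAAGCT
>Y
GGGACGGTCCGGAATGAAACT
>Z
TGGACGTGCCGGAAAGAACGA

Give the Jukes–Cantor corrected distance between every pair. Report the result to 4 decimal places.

d(X,Y) = 0.5319, d(X,Z) = 0.3597, d(Y,Z) = 0.4408

X–Y: 8/21 sites differ → p ≈ 0.380952, d = −0.75 ln(1 − 0.507936) = 0.531860 ≈ 0.5319.
X–Z: 6/21 sites differ → p ≈ 0.285714, d = −0.75 ln(1 − 0.380952) = 0.359679 ≈ 0.3597.
Y–Z: 7/21 sites differ → p ≈ 0.333333, d = −0.75 ln(1 − 0.444444) = 0.440839 ≈ 0.4408.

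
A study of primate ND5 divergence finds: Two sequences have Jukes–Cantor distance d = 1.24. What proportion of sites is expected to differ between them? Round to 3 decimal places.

p = (3/4)(1 − e^(−4d/3)) = 0.75 × (1 − e^(-1.653333)) = 0.75 × (1 − 0.191411) = 0.606442.

0.606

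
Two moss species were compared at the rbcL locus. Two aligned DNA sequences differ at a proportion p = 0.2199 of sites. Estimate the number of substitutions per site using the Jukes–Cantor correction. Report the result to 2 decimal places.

0.26

d = −(3/4) ln(1 − 4p/3) = −0.75 ln(1 − 0.2932) = −0.75 ln(0.7068)
  = −0.75 × (-0.347008) = 0.260256 substitutions/site.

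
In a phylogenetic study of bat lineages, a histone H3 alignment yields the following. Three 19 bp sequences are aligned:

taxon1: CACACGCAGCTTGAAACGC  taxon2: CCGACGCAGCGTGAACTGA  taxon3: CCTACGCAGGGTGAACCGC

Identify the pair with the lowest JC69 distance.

taxon1–taxon2: 6/19 differ, p = 0.316, d = 0.410.
taxon1–taxon3: 5/19 differ, p = 0.263, d = 0.324.
taxon2–taxon3: 4/19 differ, p = 0.211, d = 0.247.
The smallest distance is between taxon2 and taxon3.

taxon2 and taxon3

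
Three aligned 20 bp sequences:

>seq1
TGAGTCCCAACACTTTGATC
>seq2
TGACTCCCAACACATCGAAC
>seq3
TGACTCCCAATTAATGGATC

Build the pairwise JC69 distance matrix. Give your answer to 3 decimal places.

seq1–seq2: 4/20 sites differ → p = 0.2, d = −0.75 ln(1 − 0.266667) = 0.232617 ≈ 0.233.
seq1–seq3: 6/20 sites differ → p = 0.3, d = −0.75 ln(1 − 0.4) = 0.383119 ≈ 0.383.
seq2–seq3: 5/20 sites differ → p = 0.25, d = −0.75 ln(1 − 0.333333) = 0.304098 ≈ 0.304.

d(seq1,seq2) = 0.233, d(seq1,seq3) = 0.383, d(seq2,seq3) = 0.304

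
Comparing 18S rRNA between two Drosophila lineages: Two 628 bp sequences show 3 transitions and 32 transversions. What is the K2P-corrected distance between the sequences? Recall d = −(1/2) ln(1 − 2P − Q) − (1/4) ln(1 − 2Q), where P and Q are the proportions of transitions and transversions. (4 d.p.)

P = 3/628 ≈ 0.004777 and Q = 32/628 ≈ 0.050955.
Under the Kimura two-parameter model, d = −½ ln(1 − 2P − Q) − ¼ ln(1 − 2Q).
1 − 2P − Q = 0.939491, giving −½ ln(0.939491) = 0.031209.
1 − 2Q = 0.89809, giving −¼ ln(0.89809) = 0.026871.
d = 0.031209 + 0.026871 = 0.058080.

0.0581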